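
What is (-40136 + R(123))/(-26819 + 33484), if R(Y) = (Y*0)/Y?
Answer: -40136/6665 ≈ -6.0219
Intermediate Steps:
R(Y) = 0 (R(Y) = 0/Y = 0)
(-40136 + R(123))/(-26819 + 33484) = (-40136 + 0)/(-26819 + 33484) = -40136/6665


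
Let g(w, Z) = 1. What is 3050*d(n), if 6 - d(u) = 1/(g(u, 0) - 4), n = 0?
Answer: 57950/3 ≈ 19317.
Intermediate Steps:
d(u) = 19/3 (d(u) = 6 - 1/(1 - 4) = 6 - 1/(-3) = 6 - 1*(-1/3) = 6 + 1/3 = 19/3)
3050*d(n) = 3050*(19/3) = 57950/3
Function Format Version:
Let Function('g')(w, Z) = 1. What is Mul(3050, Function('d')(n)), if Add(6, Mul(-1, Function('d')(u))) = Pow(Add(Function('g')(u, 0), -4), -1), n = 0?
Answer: Rational(57950, 3) ≈ 19317.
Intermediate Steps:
Function('d')(u) = Rational(19, 3) (Function('d')(u) = Add(6, Mul(-1, Pow(Add(1, -4), -1))) = Add(6, Mul(-1, Pow(-3, -1))) = Add(6, Mul(-1, Rational(-1, 3))) = Add(6, Rational(1, 3)) = Rational(19, 3))
Mul(3050, Function('d')(n)) = Mul(3050, Rational(19, 3)) = Rational(57950, 3)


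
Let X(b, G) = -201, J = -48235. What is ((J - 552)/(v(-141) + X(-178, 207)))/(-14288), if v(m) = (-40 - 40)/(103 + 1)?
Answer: -634231/37477424 ≈ -0.016923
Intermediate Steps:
v(m) = -10/13 (v(m) = -80/104 = -80*1/104 = -10/13)
((J - 552)/(v(-141) + X(-178, 207)))/(-14288) = ((-48235 - 552)/(-10/13 - 201))/(-14288) = -48787/(-2623/13)*(-1/14288) = -48787*(-13/2623)*(-1/14288) = (634231/2623)*(-1/14288) = -634231/37477424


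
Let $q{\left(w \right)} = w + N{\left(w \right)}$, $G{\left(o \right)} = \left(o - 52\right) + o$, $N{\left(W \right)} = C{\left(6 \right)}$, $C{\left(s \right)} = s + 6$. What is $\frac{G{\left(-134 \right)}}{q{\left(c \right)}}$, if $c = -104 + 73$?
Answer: $\frac{320}{19} \approx 16.842$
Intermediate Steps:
$C{\left(s \right)} = 6 + s$
$c = -31$
$N{\left(W \right)} = 12$ ($N{\left(W \right)} = 6 + 6 = 12$)
$G{\left(o \right)} = -52 + 2 o$ ($G{\left(o \right)} = \left(-52 + o\right) + o = -52 + 2 o$)
$q{\left(w \right)} = 12 + w$ ($q{\left(w \right)} = w + 12 = 12 + w$)
$\frac{G{\left(-134 \right)}}{q{\left(c \right)}} = \frac{-52 + 2 \left(-134\right)}{12 - 31} = \frac{-52 - 268}{-19} = \left(-320\right) \left(- \frac{1}{19}\right) = \frac{320}{19}$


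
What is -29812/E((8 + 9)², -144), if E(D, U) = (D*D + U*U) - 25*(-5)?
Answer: -14906/52191 ≈ -0.28560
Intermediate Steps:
E(D, U) = 125 + D² + U² (E(D, U) = (D² + U²) + 125 = 125 + D² + U²)
-29812/E((8 + 9)², -144) = -29812/(125 + ((8 + 9)²)² + (-144)²) = -29812/(125 + (17²)² + 20736) = -29812/(125 + 289² + 20736) = -29812/(125 + 83521 + 20736) = -29812/104382 = -29812*1/104382 = -14906/52191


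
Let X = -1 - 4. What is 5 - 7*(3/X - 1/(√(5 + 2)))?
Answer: 46/5 + √7 ≈ 11.846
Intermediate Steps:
X = -5
5 - 7*(3/X - 1/(√(5 + 2))) = 5 - 7*(3/(-5) - 1/(√(5 + 2))) = 5 - 7*(3*(-⅕) - 1/(√7)) = 5 - 7*(-⅗ - √7/7) = 5 + (21/5 + √7) = 46/5 + √7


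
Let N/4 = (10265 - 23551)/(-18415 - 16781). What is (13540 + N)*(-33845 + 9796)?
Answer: -409354334222/1257 ≈ -3.2566e+8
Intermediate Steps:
N = 1898/1257 (N = 4*((10265 - 23551)/(-18415 - 16781)) = 4*(-13286/(-35196)) = 4*(-13286*(-1/35196)) = 4*(949/2514) = 1898/1257 ≈ 1.5099)
(13540 + N)*(-33845 + 9796) = (13540 + 1898/1257)*(-33845 + 9796) = (17021678/1257)*(-24049) = -409354334222/1257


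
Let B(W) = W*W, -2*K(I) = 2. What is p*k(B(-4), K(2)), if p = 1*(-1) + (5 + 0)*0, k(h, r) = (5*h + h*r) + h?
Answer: -80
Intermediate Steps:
K(I) = -1 (K(I) = -½*2 = -1)
B(W) = W²
k(h, r) = 6*h + h*r
p = -1 (p = -1 + 5*0 = -1 + 0 = -1)
p*k(B(-4), K(2)) = -(-4)²*(6 - 1) = -16*5 = -1*80 = -80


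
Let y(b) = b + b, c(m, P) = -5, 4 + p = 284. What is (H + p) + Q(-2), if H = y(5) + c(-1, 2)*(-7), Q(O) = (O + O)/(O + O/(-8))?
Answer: 2291/7 ≈ 327.29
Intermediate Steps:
p = 280 (p = -4 + 284 = 280)
y(b) = 2*b
Q(O) = 16/7 (Q(O) = (2*O)/(O + O*(-⅛)) = (2*O)/(O - O/8) = (2*O)/((7*O/8)) = (2*O)*(8/(7*O)) = 16/7)
H = 45 (H = 2*5 - 5*(-7) = 10 + 35 = 45)
(H + p) + Q(-2) = (45 + 280) + 16/7 = 325 + 16/7 = 2291/7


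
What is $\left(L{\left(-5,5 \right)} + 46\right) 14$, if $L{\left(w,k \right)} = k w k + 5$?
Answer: $-1036$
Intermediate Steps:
$L{\left(w,k \right)} = 5 + w k^{2}$ ($L{\left(w,k \right)} = w k^{2} + 5 = 5 + w k^{2}$)
$\left(L{\left(-5,5 \right)} + 46\right) 14 = \left(\left(5 - 5 \cdot 5^{2}\right) + 46\right) 14 = \left(\left(5 - 125\right) + 46\right) 14 = \left(-120 + 46\right) 14 = \left(-74\right) 14 = -1036$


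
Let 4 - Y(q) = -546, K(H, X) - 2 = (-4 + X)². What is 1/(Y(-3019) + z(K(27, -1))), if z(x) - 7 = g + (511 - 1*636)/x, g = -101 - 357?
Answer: 27/2548 ≈ 0.010597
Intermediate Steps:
K(H, X) = 2 + (-4 + X)²
Y(q) = 550 (Y(q) = 4 - 1*(-546) = 4 + 546 = 550)
g = -458
z(x) = -451 - 125/x (z(x) = 7 + (-458 + (511 - 1*636)/x) = 7 + (-458 + (511 - 636)/x) = 7 + (-458 - 125/x) = -451 - 125/x)
1/(Y(-3019) + z(K(27, -1))) = 1/(550 + (-451 - 125/(2 + (-4 - 1)²))) = 1/(550 + (-451 - 125/(2 + (-5)²))) = 1/(550 + (-451 - 125/(2 + 25))) = 1/(550 + (-451 - 125/27)) = 1/(550 - 12302/27) = 1/(2548/27) = 27/2548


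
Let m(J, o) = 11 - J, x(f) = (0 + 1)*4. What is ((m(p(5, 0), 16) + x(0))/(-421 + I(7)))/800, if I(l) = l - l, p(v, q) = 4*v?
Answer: 1/67360 ≈ 1.4846e-5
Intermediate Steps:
x(f) = 4 (x(f) = 1*4 = 4)
I(l) = 0
((m(p(5, 0), 16) + x(0))/(-421 + I(7)))/800 = (((11 - 4*5) + 4)/(-421 + 0))/800 = (((11 - 1*20) + 4)/(-421))*(1/800) = (((11 - 20) + 4)*(-1/421))*(1/800) = ((-9 + 4)*(-1/421))*(1/800) = -5*(-1/421)*(1/800) = (5/421)*(1/800) = 1/67360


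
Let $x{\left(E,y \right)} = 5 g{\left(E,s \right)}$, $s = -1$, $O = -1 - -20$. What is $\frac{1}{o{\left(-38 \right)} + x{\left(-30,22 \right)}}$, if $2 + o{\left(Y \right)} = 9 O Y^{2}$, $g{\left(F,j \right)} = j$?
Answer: $\frac{1}{246917} \approx 4.0499 \cdot 10^{-6}$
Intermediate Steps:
$O = 19$ ($O = -1 + 20 = 19$)
$o{\left(Y \right)} = -2 + 171 Y^{2}$ ($o{\left(Y \right)} = -2 + 9 \cdot 19 Y^{2} = -2 + 171 Y^{2}$)
$x{\left(E,y \right)} = -5$ ($x{\left(E,y \right)} = 5 \left(-1\right) = -5$)
$\frac{1}{o{\left(-38 \right)} + x{\left(-30,22 \right)}} = \frac{1}{\left(-2 + 171 \left(-38\right)^{2}\right) - 5} = \frac{1}{\left(-2 + 171 \cdot 1444\right) - 5} = \frac{1}{\left(-2 + 246924\right) - 5} = \frac{1}{246922 - 5} = \frac{1}{246917}$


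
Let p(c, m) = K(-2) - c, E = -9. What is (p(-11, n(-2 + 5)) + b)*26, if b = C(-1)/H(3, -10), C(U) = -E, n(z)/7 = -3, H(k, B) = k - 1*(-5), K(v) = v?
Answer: 1053/4 ≈ 263.25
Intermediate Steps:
H(k, B) = 5 + k (H(k, B) = k + 5 = 5 + k)
n(z) = -21 (n(z) = 7*(-3) = -21)
C(U) = 9 (C(U) = -1*(-9) = 9)
b = 9/8 (b = 9/(5 + 3) = 9/8 ≈ 1.1250)
p(c, m) = -2 - c
(p(-11, n(-2 + 5)) + b)*26 = ((-2 - 1*(-11)) + 9/8)*26 = ((-2 + 11) + 9/8)*26 = (9 + 9/8)*26 = (81/8)*26 = 1053/4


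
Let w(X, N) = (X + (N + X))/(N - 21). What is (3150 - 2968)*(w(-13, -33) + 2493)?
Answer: 12255971/27 ≈ 4.5393e+5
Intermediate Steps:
w(X, N) = (N + 2*X)/(-21 + N)
(3150 - 2968)*(w(-13, -33) + 2493) = (3150 - 2968)*((-33 + 2*(-13))/(-21 - 33) + 2493) = 182*((-33 - 26)/(-54) + 2493) = 182*(-1/54*(-59) + 2493) = 182*(59/54 + 2493) = 182*(134681/54) = 12255971/27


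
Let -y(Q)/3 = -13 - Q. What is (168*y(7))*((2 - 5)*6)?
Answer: -181440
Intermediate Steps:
y(Q) = 39 + 3*Q (y(Q) = -3*(-13 - Q) = 39 + 3*Q)
(168*y(7))*((2 - 5)*6) = (168*(39 + 3*7))*((2 - 5)*6) = (168*(39 + 21))*(-3*6) = (168*60)*(-18) = 10080*(-18) = -181440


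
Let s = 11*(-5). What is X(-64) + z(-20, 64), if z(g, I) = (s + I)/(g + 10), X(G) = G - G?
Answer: -9/10 ≈ -0.90000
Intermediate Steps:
s = -55
X(G) = 0
z(g, I) = (-55 + I)/(10 + g) (z(g, I) = (-55 + I)/(g + 10) = (-55 + I)/(10 + g))
X(-64) + z(-20, 64) = 0 + (-55 + 64)/(10 - 20) = 0 + 9/(-10) = 0 - ⅒*9 = 0 - 9/10 = -9/10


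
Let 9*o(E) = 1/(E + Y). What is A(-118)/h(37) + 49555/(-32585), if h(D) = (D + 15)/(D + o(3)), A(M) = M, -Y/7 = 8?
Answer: -3454312583/40411917 ≈ -85.478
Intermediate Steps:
Y = -56 (Y = -7*8 = -56)
o(E) = 1/(9*(-56 + E)) (o(E) = 1/(9*(E - 56)) = 1/(9*(-56 + E)))
h(D) = (15 + D)/(-1/477 + D) (h(D) = (D + 15)/(D + 1/(9*(-56 + 3))) = (15 + D)/(D + (⅑)/(-53)) = (15 + D)/(D + (⅑)*(-1/53)) = (15 + D)/(D - 1/477) = (15 + D)/(-1/477 + D))
A(-118)/h(37) + 49555/(-32585) = -118*(-1 + 477*37)/(477*(15 + 37)) + 49555/(-32585) = -118/(477*52/(-1 + 17649)) + 49555*(-1/32585) = -118/(477*52/17648) - 9911/6517 = -118/(477*(1/17648)*52) - 9911/6517 = -118/6201/4412 - 9911/6517 = -118*4412/6201 - 9911/6517 = -520616/6201 - 9911/6517 = -3454312583/40411917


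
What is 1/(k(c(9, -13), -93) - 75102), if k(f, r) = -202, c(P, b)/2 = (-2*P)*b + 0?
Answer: -1/75304 ≈ -1.3280e-5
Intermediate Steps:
c(P, b) = -4*P*b (c(P, b) = 2*((-2*P)*b + 0) = 2*(-2*P*b + 0) = 2*(-2*P*b) = -4*P*b)
1/(k(c(9, -13), -93) - 75102) = 1/(-202 - 75102) = 1/(-75304) = -1/75304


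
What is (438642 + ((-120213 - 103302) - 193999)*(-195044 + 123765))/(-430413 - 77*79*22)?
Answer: -29760419048/564239 ≈ -52744.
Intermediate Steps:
(438642 + ((-120213 - 103302) - 193999)*(-195044 + 123765))/(-430413 - 77*79*22) = (438642 + (-223515 - 193999)*(-71279))/(-430413 - 6083*22) = (438642 - 417514*(-71279))/(-430413 - 133826) = (438642 + 29759980406)/(-564239) = 29760419048*(-1/564239) = -29760419048/564239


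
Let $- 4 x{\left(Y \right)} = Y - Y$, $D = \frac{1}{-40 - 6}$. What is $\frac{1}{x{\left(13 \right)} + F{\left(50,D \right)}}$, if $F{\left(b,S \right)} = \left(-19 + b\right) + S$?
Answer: $\frac{46}{1425} \approx 0.032281$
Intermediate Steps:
$D = - \frac{1}{46}$ ($D = \frac{1}{-46} = - \frac{1}{46} \approx -0.021739$)
$x{\left(Y \right)} = 0$ ($x{\left(Y \right)} = - \frac{Y - Y}{4} = \left(- \frac{1}{4}\right) 0 = 0$)
$F{\left(b,S \right)} = -19 + S + b$
$\frac{1}{x{\left(13 \right)} + F{\left(50,D \right)}} = \frac{1}{0 - - \frac{1425}{46}} = \frac{1}{0 + \frac{1425}{46}} = \frac{1}{\frac{1425}{46}} = \frac{46}{1425}$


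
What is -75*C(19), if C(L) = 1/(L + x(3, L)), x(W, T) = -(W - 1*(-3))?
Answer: -75/13 ≈ -5.7692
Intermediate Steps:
x(W, T) = -3 - W (x(W, T) = -(W + 3) = -(3 + W) = -3 - W)
C(L) = 1/(-6 + L) (C(L) = 1/(L + (-3 - 1*3)) = 1/(L + (-3 - 3)) = 1/(L - 6) = 1/(-6 + L))
-75*C(19) = -75/(-6 + 19) = -75/13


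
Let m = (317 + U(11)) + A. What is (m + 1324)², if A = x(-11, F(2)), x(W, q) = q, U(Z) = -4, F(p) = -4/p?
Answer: 2673225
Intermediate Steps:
A = -2 (A = -4/2 = -4*½ = -2)
m = 311 (m = (317 - 4) - 2 = 313 - 2 = 311)
(m + 1324)² = (311 + 1324)² = 1635² = 2673225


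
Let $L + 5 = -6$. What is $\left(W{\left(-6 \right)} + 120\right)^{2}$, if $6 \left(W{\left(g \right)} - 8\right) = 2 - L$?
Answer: $\frac{609961}{36} \approx 16943.0$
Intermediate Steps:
$L = -11$ ($L = -5 - 6 = -11$)
$W{\left(g \right)} = \frac{61}{6}$ ($W{\left(g \right)} = 8 + \frac{2 - -11}{6} = 8 + \frac{2 + 11}{6} = 8 + \frac{1}{6} \cdot 13 = 8 + \frac{13}{6} = \frac{61}{6}$)
$\left(W{\left(-6 \right)} + 120\right)^{2} = \left(\frac{61}{6} + 120\right)^{2} = \left(\frac{781}{6}\right)^{2} = \frac{609961}{36}$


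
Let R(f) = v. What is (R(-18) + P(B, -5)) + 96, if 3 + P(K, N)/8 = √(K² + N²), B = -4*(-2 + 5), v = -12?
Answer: 164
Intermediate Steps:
R(f) = -12
B = -12 (B = -4*3 = -12)
P(K, N) = -24 + 8*√(K² + N²)
(R(-18) + P(B, -5)) + 96 = (-12 + (-24 + 8*√((-12)² + (-5)²))) + 96 = (-12 + (-24 + 8*√(144 + 25))) + 96 = (-12 + (-24 + 8*√169)) + 96 = (-12 + (-24 + 8*13)) + 96 = (-12 + (-24 + 104)) + 96 = (-12 + 80) + 96 = 68 + 96 = 164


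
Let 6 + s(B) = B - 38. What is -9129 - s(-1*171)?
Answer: -8914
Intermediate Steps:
s(B) = -44 + B (s(B) = -6 + (B - 38) = -6 + (-38 + B) = -44 + B)
-9129 - s(-1*171) = -9129 - (-44 - 1*171) = -9129 - (-44 - 171) = -9129 - 1*(-215) = -9129 + 215 = -8914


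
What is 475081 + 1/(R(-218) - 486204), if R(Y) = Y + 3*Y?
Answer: 231400553155/487076 ≈ 4.7508e+5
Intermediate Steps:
R(Y) = 4*Y
475081 + 1/(R(-218) - 486204) = 475081 + 1/(4*(-218) - 486204) = 475081 + 1/(-872 - 486204) = 475081 + 1/(-487076) = 475081 - 1/487076 = 231400553155/487076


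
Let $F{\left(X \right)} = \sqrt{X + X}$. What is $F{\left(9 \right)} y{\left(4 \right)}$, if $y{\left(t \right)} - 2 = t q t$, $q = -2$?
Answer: $- 90 \sqrt{2} \approx -127.28$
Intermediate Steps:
$y{\left(t \right)} = 2 - 2 t^{2}$ ($y{\left(t \right)} = 2 + t \left(-2\right) t = 2 + - 2 t t = 2 - 2 t^{2}$)
$F{\left(X \right)} = \sqrt{2} \sqrt{X}$ ($F{\left(X \right)} = \sqrt{2 X} = \sqrt{2} \sqrt{X}$)
$F{\left(9 \right)} y{\left(4 \right)} = \sqrt{2} \sqrt{9} \left(2 - 2 \cdot 4^{2}\right) = \sqrt{2} \cdot 3 \left(2 - 32\right) = 3 \sqrt{2} \left(2 - 32\right) = 3 \sqrt{2} \left(-30\right) = - 90 \sqrt{2}$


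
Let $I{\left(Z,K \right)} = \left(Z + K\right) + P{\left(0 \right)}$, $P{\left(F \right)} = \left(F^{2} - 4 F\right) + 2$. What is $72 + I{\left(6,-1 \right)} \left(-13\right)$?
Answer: $-19$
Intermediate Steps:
$P{\left(F \right)} = 2 + F^{2} - 4 F$
$I{\left(Z,K \right)} = 2 + K + Z$ ($I{\left(Z,K \right)} = \left(Z + K\right) + \left(2 + 0^{2} - 0\right) = \left(K + Z\right) + \left(2 + 0 + 0\right) = \left(K + Z\right) + 2 = 2 + K + Z$)
$72 + I{\left(6,-1 \right)} \left(-13\right) = 72 + \left(2 - 1 + 6\right) \left(-13\right) = 72 + 7 \left(-13\right) = 72 - 91 = -19$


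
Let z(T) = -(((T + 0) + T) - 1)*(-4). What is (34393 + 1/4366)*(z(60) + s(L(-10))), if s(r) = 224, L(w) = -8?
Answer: 52555943650/2183 ≈ 2.4075e+7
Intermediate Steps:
z(T) = -4 + 8*T (z(T) = -((T + T) - 1)*(-4) = -(2*T - 1)*(-4) = -(-1 + 2*T)*(-4) = -(4 - 8*T) = -4 + 8*T)
(34393 + 1/4366)*(z(60) + s(L(-10))) = (34393 + 1/4366)*((-4 + 8*60) + 224) = (34393 + 1/4366)*((-4 + 480) + 224) = 150159839*(476 + 224)/4366 = (150159839/4366)*700 = 52555943650/2183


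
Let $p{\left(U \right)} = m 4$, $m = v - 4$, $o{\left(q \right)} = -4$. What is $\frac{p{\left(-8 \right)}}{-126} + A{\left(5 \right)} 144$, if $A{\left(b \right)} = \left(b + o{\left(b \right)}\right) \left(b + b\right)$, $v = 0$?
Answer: $\frac{90728}{63} \approx 1440.1$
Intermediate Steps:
$m = -4$ ($m = 0 - 4 = -4$)
$p{\left(U \right)} = -16$ ($p{\left(U \right)} = \left(-4\right) 4 = -16$)
$A{\left(b \right)} = 2 b \left(-4 + b\right)$ ($A{\left(b \right)} = \left(b - 4\right) \left(b + b\right) = \left(-4 + b\right) 2 b = 2 b \left(-4 + b\right)$)
$\frac{p{\left(-8 \right)}}{-126} + A{\left(5 \right)} 144 = - \frac{16}{-126} + 2 \cdot 5 \left(-4 + 5\right) 144 = \left(-16\right) \left(- \frac{1}{126}\right) + 2 \cdot 5 \cdot 1 \cdot 144 = \frac{8}{63} + 10 \cdot 144 = \frac{8}{63} + 1440 = \frac{90728}{63}$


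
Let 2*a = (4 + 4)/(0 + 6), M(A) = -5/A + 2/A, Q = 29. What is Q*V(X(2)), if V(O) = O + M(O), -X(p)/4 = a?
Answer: -1073/24 ≈ -44.708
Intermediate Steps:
M(A) = -3/A
a = ⅔ (a = ((4 + 4)/(0 + 6))/2 = (8/6)/2 = (8*(⅙))/2 = (½)*(4/3) = ⅔ ≈ 0.66667)
X(p) = -8/3 (X(p) = -4*⅔ = -8/3)
V(O) = O - 3/O
Q*V(X(2)) = 29*(-8/3 - 3/(-8/3)) = 29*(-8/3 - 3*(-3/8)) = 29*(-8/3 + 9/8) = 29*(-37/24) = -1073/24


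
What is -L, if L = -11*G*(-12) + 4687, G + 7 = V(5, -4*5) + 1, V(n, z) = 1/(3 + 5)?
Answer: -7823/2 ≈ -3911.5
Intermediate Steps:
V(n, z) = 1/8
G = -47/8 (G = -7 + (1/8 + 1) = -7 + 9/8 = -47/8 ≈ -5.8750)
L = 7823/2 (L = -11*(-47/8)*(-12) + 4687 = (517/8)*(-12) + 4687 = -1551/2 + 4687 = 7823/2 ≈ 3911.5)
-L = -1*7823/2 = -7823/2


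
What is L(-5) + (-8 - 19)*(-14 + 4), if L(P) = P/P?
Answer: 271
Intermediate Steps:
L(P) = 1
L(-5) + (-8 - 19)*(-14 + 4) = 1 + (-8 - 19)*(-14 + 4) = 1 - 27*(-10) = 1 + 270 = 271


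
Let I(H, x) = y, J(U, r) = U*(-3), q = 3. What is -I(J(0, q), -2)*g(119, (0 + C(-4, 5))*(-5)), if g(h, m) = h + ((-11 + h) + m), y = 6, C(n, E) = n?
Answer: -1482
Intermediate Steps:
g(h, m) = -11 + m + 2*h (g(h, m) = h + (-11 + h + m) = -11 + m + 2*h)
J(U, r) = -3*U
I(H, x) = 6
-I(J(0, q), -2)*g(119, (0 + C(-4, 5))*(-5)) = -6*(-11 + (0 - 4)*(-5) + 2*119) = -6*(-11 - 4*(-5) + 238) = -6*(-11 + 20 + 238) = -6*247 = -1*1482 = -1482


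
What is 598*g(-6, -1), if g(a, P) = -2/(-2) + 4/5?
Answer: 5382/5 ≈ 1076.4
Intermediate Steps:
g(a, P) = 9/5 (g(a, P) = -2*(-½) + 4*(⅕) = 1 + ⅘ = 9/5)
598*g(-6, -1) = 598*(9/5) = 5382/5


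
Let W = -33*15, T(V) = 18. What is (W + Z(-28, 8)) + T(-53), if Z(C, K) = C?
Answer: -505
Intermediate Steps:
W = -495
(W + Z(-28, 8)) + T(-53) = (-495 - 28) + 18 = -523 + 18 = -505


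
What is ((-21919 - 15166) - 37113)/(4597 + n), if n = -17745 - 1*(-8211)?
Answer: 74198/4937 ≈ 15.029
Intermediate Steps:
n = -9534 (n = -17745 + 8211 = -9534)
((-21919 - 15166) - 37113)/(4597 + n) = ((-21919 - 15166) - 37113)/(4597 - 9534) = (-37085 - 37113)/(-4937) = -74198*(-1/4937) = 74198/4937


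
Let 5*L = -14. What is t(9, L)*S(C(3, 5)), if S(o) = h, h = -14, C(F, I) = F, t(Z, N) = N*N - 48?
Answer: 14056/25 ≈ 562.24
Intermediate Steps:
L = -14/5 (L = (⅕)*(-14) = -14/5 ≈ -2.8000)
t(Z, N) = -48 + N² (t(Z, N) = N² - 48 = -48 + N²)
S(o) = -14
t(9, L)*S(C(3, 5)) = (-48 + (-14/5)²)*(-14) = (-48 + 196/25)*(-14) = -1004/25*(-14) = 14056/25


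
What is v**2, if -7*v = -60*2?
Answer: 14400/49 ≈ 293.88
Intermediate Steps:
v = 120/7 (v = -(-60)*2/7 = -1/7*(-120) = 120/7 ≈ 17.143)
v**2 = (120/7)**2 = 14400/49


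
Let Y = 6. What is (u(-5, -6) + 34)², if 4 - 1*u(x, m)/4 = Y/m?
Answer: 2916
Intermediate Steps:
u(x, m) = 16 - 24/m
(u(-5, -6) + 34)² = ((16 - 24/(-6)) + 34)² = ((16 - 24*(-⅙)) + 34)² = ((16 + 4) + 34)² = (20 + 34)² = 54² = 2916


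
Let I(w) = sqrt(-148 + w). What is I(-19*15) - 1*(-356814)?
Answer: 356814 + I*sqrt(433) ≈ 3.5681e+5 + 20.809*I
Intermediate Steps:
I(-19*15) - 1*(-356814) = sqrt(-148 - 19*15) - 1*(-356814) = sqrt(-148 - 285) + 356814 = sqrt(-433) + 356814 = I*sqrt(433) + 356814 = 356814 + I*sqrt(433)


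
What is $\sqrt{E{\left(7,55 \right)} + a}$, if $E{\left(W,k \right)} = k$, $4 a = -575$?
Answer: $\frac{i \sqrt{355}}{2} \approx 9.4207 i$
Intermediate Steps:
$a = - \frac{575}{4}$ ($a = \frac{1}{4} \left(-575\right) = - \frac{575}{4} \approx -143.75$)
$\sqrt{E{\left(7,55 \right)} + a} = \sqrt{55 - \frac{575}{4}} = \sqrt{- \frac{355}{4}} = \frac{i \sqrt{355}}{2}$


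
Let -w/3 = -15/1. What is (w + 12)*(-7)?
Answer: -399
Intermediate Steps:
w = 45 (w = -(-45)/1 = -(-45) = -3*(-15) = 45)
(w + 12)*(-7) = (45 + 12)*(-7) = 57*(-7) = -399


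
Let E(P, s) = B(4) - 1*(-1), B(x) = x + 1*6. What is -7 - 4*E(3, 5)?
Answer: -51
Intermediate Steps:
B(x) = 6 + x (B(x) = x + 6 = 6 + x)
E(P, s) = 11 (E(P, s) = (6 + 4) - 1*(-1) = 10 + 1 = 11)
-7 - 4*E(3, 5) = -7 - 4*11 = -7 - 44 = -51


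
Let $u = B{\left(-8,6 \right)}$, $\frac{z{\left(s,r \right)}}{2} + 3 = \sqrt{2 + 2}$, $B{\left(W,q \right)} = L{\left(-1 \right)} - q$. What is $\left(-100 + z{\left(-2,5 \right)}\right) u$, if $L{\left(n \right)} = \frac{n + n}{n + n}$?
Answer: $510$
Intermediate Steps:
$L{\left(n \right)} = 1$ ($L{\left(n \right)} = \frac{2 n}{2 n} = 2 n \frac{1}{2 n} = 1$)
$B{\left(W,q \right)} = 1 - q$
$z{\left(s,r \right)} = -2$ ($z{\left(s,r \right)} = -6 + 2 \sqrt{2 + 2} = -6 + 2 \sqrt{4} = -6 + 2 \cdot 2 = -6 + 4 = -2$)
$u = -5$ ($u = 1 - 6 = -5$)
$\left(-100 + z{\left(-2,5 \right)}\right) u = \left(-100 - 2\right) \left(-5\right) = \left(-102\right) \left(-5\right) = 510$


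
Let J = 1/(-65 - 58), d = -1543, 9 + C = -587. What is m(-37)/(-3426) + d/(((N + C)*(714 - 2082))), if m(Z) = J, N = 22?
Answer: -879989/448367472 ≈ -0.0019627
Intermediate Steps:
C = -596 (C = -9 - 587 = -596)
J = -1/123 (J = 1/(-123) = -1/123 ≈ -0.0081301)
m(Z) = -1/123
m(-37)/(-3426) + d/(((N + C)*(714 - 2082))) = -1/123/(-3426) - 1543*1/((22 - 596)*(714 - 2082)) = -1/123*(-1/3426) - 1543/((-574*(-1368))) = 1/421398 - 1543/785232 = -879989/448367472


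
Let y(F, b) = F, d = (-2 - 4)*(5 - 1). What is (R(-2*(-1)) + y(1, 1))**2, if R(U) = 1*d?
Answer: 529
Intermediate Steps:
d = -24 (d = -6*4 = -24)
R(U) = -24 (R(U) = 1*(-24) = -24)
(R(-2*(-1)) + y(1, 1))**2 = (-24 + 1)**2 = (-23)**2 = 529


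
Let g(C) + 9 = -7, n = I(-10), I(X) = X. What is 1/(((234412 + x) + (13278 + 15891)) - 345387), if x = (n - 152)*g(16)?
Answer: -1/79214 ≈ -1.2624e-5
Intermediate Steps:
n = -10
g(C) = -16 (g(C) = -9 - 7 = -16)
x = 2592 (x = (-10 - 152)*(-16) = -162*(-16) = 2592)
1/(((234412 + x) + (13278 + 15891)) - 345387) = 1/(((234412 + 2592) + (13278 + 15891)) - 345387) = 1/((237004 + 29169) - 345387) = 1/(266173 - 345387) = 1/(-79214) = -1/79214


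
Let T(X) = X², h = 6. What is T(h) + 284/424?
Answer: 3887/106 ≈ 36.670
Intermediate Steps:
T(h) + 284/424 = 6² + 284/424 = 36 + 284*(1/424) = 36 + 71/106 = 3887/106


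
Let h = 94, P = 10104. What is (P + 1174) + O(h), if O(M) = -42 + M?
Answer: 11330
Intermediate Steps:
(P + 1174) + O(h) = (10104 + 1174) + (-42 + 94) = 11278 + 52 = 11330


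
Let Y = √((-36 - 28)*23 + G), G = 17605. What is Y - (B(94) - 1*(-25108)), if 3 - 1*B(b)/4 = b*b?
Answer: 10224 + √16133 ≈ 10351.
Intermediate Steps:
B(b) = 12 - 4*b² (B(b) = 12 - 4*b*b = 12 - 4*b²)
Y = √16133 (Y = √((-36 - 28)*23 + 17605) = √(-64*23 + 17605) = √(-1472 + 17605) = √16133 ≈ 127.02)
Y - (B(94) - 1*(-25108)) = √16133 - ((12 - 4*94²) - 1*(-25108)) = √16133 - ((12 - 4*8836) + 25108) = √16133 - ((12 - 35344) + 25108) = √16133 - (-35332 + 25108) = √16133 - 1*(-10224) = √16133 + 10224 = 10224 + √16133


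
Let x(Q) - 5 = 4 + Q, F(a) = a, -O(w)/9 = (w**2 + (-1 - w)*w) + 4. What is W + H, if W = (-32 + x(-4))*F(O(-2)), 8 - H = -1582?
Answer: 3048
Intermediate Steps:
O(w) = -36 - 9*w**2 - 9*w*(-1 - w) (O(w) = -9*((w**2 + (-1 - w)*w) + 4) = -9*((w**2 + w*(-1 - w)) + 4) = -9*(4 + w**2 + w*(-1 - w)) = -36 - 9*w**2 - 9*w*(-1 - w))
H = 1590 (H = 8 - 1*(-1582) = 8 + 1582 = 1590)
x(Q) = 9 + Q (x(Q) = 5 + (4 + Q) = 9 + Q)
W = 1458 (W = (-32 + (9 - 4))*(-36 + 9*(-2)) = (-32 + 5)*(-36 - 18) = -27*(-54) = 1458)
W + H = 1458 + 1590 = 3048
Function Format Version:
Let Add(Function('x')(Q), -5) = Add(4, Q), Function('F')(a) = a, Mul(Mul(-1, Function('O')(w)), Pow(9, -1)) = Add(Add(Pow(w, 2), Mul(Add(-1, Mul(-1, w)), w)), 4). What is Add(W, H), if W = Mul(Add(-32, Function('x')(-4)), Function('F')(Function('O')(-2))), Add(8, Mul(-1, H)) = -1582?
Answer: 3048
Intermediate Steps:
Function('O')(w) = Add(-36, Mul(-9, Pow(w, 2)), Mul(-9, w, Add(-1, Mul(-1, w)))) (Function('O')(w) = Mul(-9, Add(Add(Pow(w, 2), Mul(Add(-1, Mul(-1, w)), w)), 4)) = Mul(-9, Add(Add(Pow(w, 2), Mul(w, Add(-1, Mul(-1, w)))), 4)) = Mul(-9, Add(4, Pow(w, 2), Mul(w, Add(-1, Mul(-1, w))))) = Add(-36, Mul(-9, Pow(w, 2)), Mul(-9, w, Add(-1, Mul(-1, w)))))
H = 1590 (H = Add(8, Mul(-1, -1582)) = Add(8, 1582) = 1590)
Function('x')(Q) = Add(9, Q) (Function('x')(Q) = Add(5, Add(4, Q)) = Add(9, Q))
W = 1458 (W = Mul(Add(-32, Add(9, -4)), Add(-36, Mul(9, -2))) = Mul(Add(-32, 5), Add(-36, -18)) = Mul(-27, -54) = 1458)
Add(W, H) = Add(1458, 1590) = 3048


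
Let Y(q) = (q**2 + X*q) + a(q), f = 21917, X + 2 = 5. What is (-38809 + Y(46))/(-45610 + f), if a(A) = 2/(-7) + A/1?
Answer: 255565/165851 ≈ 1.5409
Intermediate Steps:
a(A) = -2/7 + A (a(A) = 2*(-1/7) + A*1 = -2/7 + A)
X = 3 (X = -2 + 5 = 3)
Y(q) = -2/7 + q**2 + 4*q (Y(q) = (q**2 + 3*q) + (-2/7 + q) = -2/7 + q**2 + 4*q)
(-38809 + Y(46))/(-45610 + f) = (-38809 + (-2/7 + 46**2 + 4*46))/(-45610 + 21917) = (-38809 + (-2/7 + 2116 + 184))/(-23693) = (-38809 + 16098/7)*(-1/23693) = -255565/7*(-1/23693) = 255565/165851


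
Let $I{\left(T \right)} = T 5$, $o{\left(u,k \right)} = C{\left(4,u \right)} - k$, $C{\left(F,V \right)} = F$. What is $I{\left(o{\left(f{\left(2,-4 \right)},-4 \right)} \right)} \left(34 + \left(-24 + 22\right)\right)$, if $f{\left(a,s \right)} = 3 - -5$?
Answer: $1280$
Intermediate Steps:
$f{\left(a,s \right)} = 8$ ($f{\left(a,s \right)} = 3 + 5 = 8$)
$o{\left(u,k \right)} = 4 - k$
$I{\left(T \right)} = 5 T$
$I{\left(o{\left(f{\left(2,-4 \right)},-4 \right)} \right)} \left(34 + \left(-24 + 22\right)\right) = 5 \left(4 - -4\right) \left(34 + \left(-24 + 22\right)\right) = 5 \left(4 + 4\right) \left(34 - 2\right) = 5 \cdot 8 \cdot 32 = 40 \cdot 32 = 1280$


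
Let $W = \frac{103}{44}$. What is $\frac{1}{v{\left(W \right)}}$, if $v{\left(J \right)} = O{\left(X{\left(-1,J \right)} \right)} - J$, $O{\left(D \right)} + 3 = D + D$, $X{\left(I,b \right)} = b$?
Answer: $- \frac{44}{29} \approx -1.5172$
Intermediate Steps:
$O{\left(D \right)} = -3 + 2 D$ ($O{\left(D \right)} = -3 + \left(D + D\right) = -3 + 2 D$)
$W = \frac{103}{44}$ ($W = 103 \cdot \frac{1}{44} = \frac{103}{44} \approx 2.3409$)
$v{\left(J \right)} = -3 + J$ ($v{\left(J \right)} = \left(-3 + 2 J\right) - J = -3 + J$)
$\frac{1}{v{\left(W \right)}} = \frac{1}{-3 + \frac{103}{44}} = \frac{1}{- \frac{29}{44}} = - \frac{44}{29}$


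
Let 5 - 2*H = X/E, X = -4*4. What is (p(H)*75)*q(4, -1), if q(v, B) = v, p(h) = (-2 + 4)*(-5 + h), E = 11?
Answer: -11700/11 ≈ -1063.6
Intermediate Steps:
X = -16
H = 71/22 (H = 5/2 - (-8)/11 = 5/2 - ½*(-16/11) = 5/2 + 8/11 = 71/22 ≈ 3.2273)
p(h) = -10 + 2*h (p(h) = 2*(-5 + h) = -10 + 2*h)
(p(H)*75)*q(4, -1) = ((-10 + 2*(71/22))*75)*4 = ((-10 + 71/11)*75)*4 = -39/11*75*4 = -2925/11*4 = -11700/11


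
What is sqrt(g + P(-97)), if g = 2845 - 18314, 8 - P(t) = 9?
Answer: I*sqrt(15470) ≈ 124.38*I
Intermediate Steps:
P(t) = -1 (P(t) = 8 - 1*9 = 8 - 9 = -1)
g = -15469
sqrt(g + P(-97)) = sqrt(-15469 - 1) = sqrt(-15470) = I*sqrt(15470)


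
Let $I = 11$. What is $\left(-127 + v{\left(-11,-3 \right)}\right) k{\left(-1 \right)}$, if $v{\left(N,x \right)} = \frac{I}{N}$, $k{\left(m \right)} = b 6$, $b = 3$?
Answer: $-2304$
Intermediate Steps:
$k{\left(m \right)} = 18$ ($k{\left(m \right)} = 3 \cdot 6 = 18$)
$v{\left(N,x \right)} = \frac{11}{N}$
$\left(-127 + v{\left(-11,-3 \right)}\right) k{\left(-1 \right)} = \left(-127 + \frac{11}{-11}\right) 18 = \left(-127 + 11 \left(- \frac{1}{11}\right)\right) 18 = \left(-127 - 1\right) 18 = \left(-128\right) 18 = -2304$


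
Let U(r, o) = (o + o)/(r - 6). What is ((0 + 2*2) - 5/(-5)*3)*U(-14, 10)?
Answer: -7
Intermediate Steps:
U(r, o) = 2*o/(-6 + r) (U(r, o) = (2*o)/(-6 + r) = 2*o/(-6 + r))
((0 + 2*2) - 5/(-5)*3)*U(-14, 10) = ((0 + 2*2) - 5/(-5)*3)*(2*10/(-6 - 14)) = ((0 + 4) - 5*(-⅕)*3)*(2*10/(-20)) = (4 + 1*3)*(2*10*(-1/20)) = (4 + 3)*(-1) = 7*(-1) = -7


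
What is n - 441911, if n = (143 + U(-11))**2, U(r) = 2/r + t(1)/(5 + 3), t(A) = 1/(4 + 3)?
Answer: -159944068247/379456 ≈ -4.2151e+5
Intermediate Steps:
t(A) = 1/7
U(r) = 1/56 + 2/r (U(r) = 2/r + 1/(7*(5 + 3)) = 2/r + (1/7)/8 = 2/r + (1/7)*(1/8) = 2/r + 1/56 = 1/56 + 2/r)
n = 7741712169/379456 (n = (143 + (1/56)*(112 - 11)/(-11))**2 = (143 + (1/56)*(-1/11)*101)**2 = (143 - 101/616)**2 = (87987/616)**2 = 7741712169/379456 ≈ 20402.)
n - 441911 = 7741712169/379456 - 441911 = -159944068247/379456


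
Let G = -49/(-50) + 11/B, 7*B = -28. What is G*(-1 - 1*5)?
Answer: 531/50 ≈ 10.620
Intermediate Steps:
B = -4 (B = (⅐)*(-28) = -4)
G = -177/100 (G = -49/(-50) + 11/(-4) = -49*(-1/50) + 11*(-¼) = 49/50 - 11/4 = -177/100 ≈ -1.7700)
G*(-1 - 1*5) = -177*(-1 - 1*5)/100 = -177*(-1 - 5)/100 = -177/100*(-6) = 531/50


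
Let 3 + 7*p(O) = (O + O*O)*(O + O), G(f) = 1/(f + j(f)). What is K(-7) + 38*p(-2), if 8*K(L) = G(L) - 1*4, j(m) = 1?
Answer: -20239/336 ≈ -60.235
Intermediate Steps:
G(f) = 1/(1 + f) (G(f) = 1/(f + 1) = 1/(1 + f))
p(O) = -3/7 + 2*O*(O + O²)/7 (p(O) = -3/7 + ((O + O*O)*(O + O))/7 = -3/7 + ((O + O²)*(2*O))/7 = -3/7 + (2*O*(O + O²))/7 = -3/7 + 2*O*(O + O²)/7)
K(L) = -½ + 1/(8*(1 + L)) (K(L) = (1/(1 + L) - 1*4)/8 = (1/(1 + L) - 4)/8 = (-4 + 1/(1 + L))/8 = -½ + 1/(8*(1 + L)))
K(-7) + 38*p(-2) = (-3 - 4*(-7))/(8*(1 - 7)) + 38*(-3/7 + (2/7)*(-2)² + (2/7)*(-2)³) = (⅛)*(-3 + 28)/(-6) + 38*(-3/7 + (2/7)*4 + (2/7)*(-8)) = (⅛)*(-⅙)*25 + 38*(-3/7 + 8/7 - 16/7) = -25/48 + 38*(-11/7) = -25/48 - 418/7 = -20239/336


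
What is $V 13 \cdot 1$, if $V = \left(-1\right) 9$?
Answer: $-117$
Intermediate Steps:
$V = -9$
$V 13 \cdot 1 = \left(-9\right) 13 \cdot 1 = \left(-117\right) 1 = -117$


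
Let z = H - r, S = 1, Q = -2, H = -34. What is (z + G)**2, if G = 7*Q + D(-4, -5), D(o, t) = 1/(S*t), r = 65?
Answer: 320356/25 ≈ 12814.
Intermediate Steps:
D(o, t) = 1/t (D(o, t) = 1/(1*t) = 1/t)
z = -99 (z = -34 - 1*65 = -34 - 65 = -99)
G = -71/5 (G = 7*(-2) + 1/(-5) = -14 - 1/5 = -71/5 ≈ -14.200)
(z + G)**2 = (-99 - 71/5)**2 = (-566/5)**2 = 320356/25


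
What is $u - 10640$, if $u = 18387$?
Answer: $7747$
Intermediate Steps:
$u - 10640 = 18387 - 10640 = 7747$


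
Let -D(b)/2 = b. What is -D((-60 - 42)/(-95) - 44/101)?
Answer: 12244/9595 ≈ 1.2761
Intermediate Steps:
D(b) = -2*b
-D((-60 - 42)/(-95) - 44/101) = -(-2)*((-60 - 42)/(-95) - 44/101) = -(-2)*(-102*(-1/95) - 44*1/101) = -(-2)*(102/95 - 44/101) = -(-2)*6122/9595 = -1*(-12244/9595) = 12244/9595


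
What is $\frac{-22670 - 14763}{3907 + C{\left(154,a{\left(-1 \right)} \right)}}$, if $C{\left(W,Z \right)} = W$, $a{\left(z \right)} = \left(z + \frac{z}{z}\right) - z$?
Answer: $- \frac{37433}{4061} \approx -9.2177$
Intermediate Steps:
$a{\left(z \right)} = 1$ ($a{\left(z \right)} = \left(z + 1\right) - z = \left(1 + z\right) - z = 1$)
$\frac{-22670 - 14763}{3907 + C{\left(154,a{\left(-1 \right)} \right)}} = \frac{-22670 - 14763}{3907 + 154} = - \frac{37433}{4061}$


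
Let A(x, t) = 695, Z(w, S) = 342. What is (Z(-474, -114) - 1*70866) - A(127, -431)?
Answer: -71219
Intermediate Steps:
(Z(-474, -114) - 1*70866) - A(127, -431) = (342 - 1*70866) - 1*695 = (342 - 70866) - 695 = -70524 - 695 = -71219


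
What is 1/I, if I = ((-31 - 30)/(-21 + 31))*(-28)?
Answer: 5/854 ≈ 0.0058548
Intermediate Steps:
I = 854/5 (I = -61/10*(-28) = 854/5 ≈ 170.80)
1/I = 1/(854/5) = 5/854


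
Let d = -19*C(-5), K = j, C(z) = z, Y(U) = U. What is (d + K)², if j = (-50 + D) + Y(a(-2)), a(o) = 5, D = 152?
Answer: 40804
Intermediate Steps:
j = 107 (j = (-50 + 152) + 5 = 102 + 5 = 107)
K = 107
d = 95 (d = -19*(-5) = 95)
(d + K)² = (95 + 107)² = 202² = 40804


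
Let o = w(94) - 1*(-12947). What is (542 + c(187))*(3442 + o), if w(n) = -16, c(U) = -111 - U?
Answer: 3995012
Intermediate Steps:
o = 12931 (o = -16 - 1*(-12947) = -16 + 12947 = 12931)
(542 + c(187))*(3442 + o) = (542 + (-111 - 1*187))*(3442 + 12931) = (542 + (-111 - 187))*16373 = (542 - 298)*16373 = 244*16373 = 3995012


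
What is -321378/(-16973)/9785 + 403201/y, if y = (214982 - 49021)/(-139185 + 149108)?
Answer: 664483296011690273/27562936478605 ≈ 24108.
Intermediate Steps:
y = 165961/9923 ≈ 16.725
-321378/(-16973)/9785 + 403201/y = -321378/(-16973)/9785 + 403201/(165961/9923) = -321378*(-1/16973)*(1/9785) + 403201*(9923/165961) = (321378/16973)*(1/9785) + 4000963523/165961 = 321378/166080805 + 4000963523/165961 = 664483296011690273/27562936478605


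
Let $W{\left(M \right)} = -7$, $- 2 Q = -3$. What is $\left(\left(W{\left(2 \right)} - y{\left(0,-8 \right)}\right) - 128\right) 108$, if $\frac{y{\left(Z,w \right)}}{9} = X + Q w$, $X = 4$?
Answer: $-6804$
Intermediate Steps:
$Q = \frac{3}{2}$ ($Q = \left(- \frac{1}{2}\right) \left(-3\right) = \frac{3}{2} \approx 1.5$)
$y{\left(Z,w \right)} = 36 + \frac{27 w}{2}$ ($y{\left(Z,w \right)} = 9 \left(4 + \frac{3 w}{2}\right) = 36 + \frac{27 w}{2}$)
$\left(\left(W{\left(2 \right)} - y{\left(0,-8 \right)}\right) - 128\right) 108 = \left(\left(-7 - \left(36 + \frac{27}{2} \left(-8\right)\right)\right) - 128\right) 108 = \left(\left(-7 - \left(36 - 108\right)\right) - 128\right) 108 = \left(\left(-7 - -72\right) - 128\right) 108 = \left(\left(-7 + 72\right) - 128\right) 108 = \left(65 - 128\right) 108 = \left(-63\right) 108 = -6804$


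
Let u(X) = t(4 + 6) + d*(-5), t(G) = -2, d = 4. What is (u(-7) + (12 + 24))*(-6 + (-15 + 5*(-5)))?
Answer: -644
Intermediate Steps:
u(X) = -22 (u(X) = -2 + 4*(-5) = -2 - 20 = -22)
(u(-7) + (12 + 24))*(-6 + (-15 + 5*(-5))) = (-22 + (12 + 24))*(-6 + (-15 + 5*(-5))) = (-22 + 36)*(-6 + (-15 - 25)) = 14*(-6 - 40) = 14*(-46) = -644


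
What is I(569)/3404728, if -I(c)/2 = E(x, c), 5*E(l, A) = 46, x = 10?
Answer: -23/4255910 ≈ -5.4042e-6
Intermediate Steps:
E(l, A) = 46/5 (E(l, A) = (1/5)*46 = 46/5)
I(c) = -92/5 (I(c) = -2*46/5 = -92/5)
I(569)/3404728 = -92/5/3404728 = -92/5*1/3404728 = -23/4255910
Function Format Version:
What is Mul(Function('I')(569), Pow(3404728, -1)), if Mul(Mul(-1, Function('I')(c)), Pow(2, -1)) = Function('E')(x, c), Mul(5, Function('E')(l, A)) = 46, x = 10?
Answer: Rational(-23, 4255910) ≈ -5.4042e-6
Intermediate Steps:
Function('E')(l, A) = Rational(46, 5) (Function('E')(l, A) = Mul(Rational(1, 5), 46) = Rational(46, 5))
Function('I')(c) = Rational(-92, 5) (Function('I')(c) = Mul(-2, Rational(46, 5)) = Rational(-92, 5))
Mul(Function('I')(569), Pow(3404728, -1)) = Mul(Rational(-92, 5), Pow(3404728, -1)) = Mul(Rational(-92, 5), Rational(1, 3404728)) = Rational(-23, 4255910)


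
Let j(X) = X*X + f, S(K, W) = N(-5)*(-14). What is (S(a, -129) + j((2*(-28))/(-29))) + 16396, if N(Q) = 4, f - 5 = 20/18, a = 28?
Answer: 123751939/7569 ≈ 16350.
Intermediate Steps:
f = 55/9 (f = 5 + 20/18 = 5 + 20*(1/18) = 5 + 10/9 = 55/9 ≈ 6.1111)
S(K, W) = -56 (S(K, W) = 4*(-14) = -56)
j(X) = 55/9 + X² (j(X) = X*X + 55/9 = X² + 55/9 = 55/9 + X²)
(S(a, -129) + j((2*(-28))/(-29))) + 16396 = (-56 + (55/9 + ((2*(-28))/(-29))²)) + 16396 = (-56 + (55/9 + (-56*(-1/29))²)) + 16396 = (-56 + (55/9 + (56/29)²)) + 16396 = (-56 + (55/9 + 3136/841)) + 16396 = (-56 + 74479/7569) + 16396 = -349385/7569 + 16396 = 123751939/7569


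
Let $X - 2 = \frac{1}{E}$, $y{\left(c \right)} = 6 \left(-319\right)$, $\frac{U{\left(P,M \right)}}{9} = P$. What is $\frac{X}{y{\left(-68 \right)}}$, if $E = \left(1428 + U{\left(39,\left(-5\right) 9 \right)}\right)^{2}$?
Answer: $- \frac{6329683}{6057505674} \approx -0.0010449$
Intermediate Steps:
$U{\left(P,M \right)} = 9 P$
$E = 3164841$ ($E = \left(1428 + 9 \cdot 39\right)^{2} = \left(1428 + 351\right)^{2} = 1779^{2} = 3164841$)
$y{\left(c \right)} = -1914$
$X = \frac{6329683}{3164841}$ ($X = 2 + \frac{1}{3164841} = \frac{6329683}{3164841} \approx 2.0$)
$\frac{X}{y{\left(-68 \right)}} = \frac{6329683}{3164841 \left(-1914\right)} = \frac{6329683}{3164841} \left(- \frac{1}{1914}\right) = - \frac{6329683}{6057505674}$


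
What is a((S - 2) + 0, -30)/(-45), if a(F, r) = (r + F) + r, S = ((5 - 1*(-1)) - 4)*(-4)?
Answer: 14/9 ≈ 1.5556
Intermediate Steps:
S = -8 (S = ((5 + 1) - 4)*(-4) = (6 - 4)*(-4) = 2*(-4) = -8)
a(F, r) = F + 2*r (a(F, r) = (F + r) + r = F + 2*r)
a((S - 2) + 0, -30)/(-45) = (((-8 - 2) + 0) + 2*(-30))/(-45) = ((-10 + 0) - 60)*(-1/45) = (-10 - 60)*(-1/45) = -70*(-1/45) = 14/9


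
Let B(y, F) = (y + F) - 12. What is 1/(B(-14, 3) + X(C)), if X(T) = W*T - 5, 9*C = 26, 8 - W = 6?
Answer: -9/200 ≈ -0.045000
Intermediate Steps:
W = 2 (W = 8 - 1*6 = 8 - 6 = 2)
C = 26/9 (C = (1/9)*26 = 26/9 ≈ 2.8889)
X(T) = -5 + 2*T (X(T) = 2*T - 5 = -5 + 2*T)
B(y, F) = -12 + F + y (B(y, F) = (F + y) - 12 = -12 + F + y)
1/(B(-14, 3) + X(C)) = 1/((-12 + 3 - 14) + (-5 + 2*(26/9))) = 1/(-23 + (-5 + 52/9)) = 1/(-23 + 7/9) = 1/(-200/9) = -9/200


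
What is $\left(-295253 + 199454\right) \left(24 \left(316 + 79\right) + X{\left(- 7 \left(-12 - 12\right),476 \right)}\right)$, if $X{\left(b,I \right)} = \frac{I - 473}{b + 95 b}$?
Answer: $- \frac{1627448771773}{1792} \approx -9.0817 \cdot 10^{8}$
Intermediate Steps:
$X{\left(b,I \right)} = \frac{-473 + I}{96 b}$
$\left(-295253 + 199454\right) \left(24 \left(316 + 79\right) + X{\left(- 7 \left(-12 - 12\right),476 \right)}\right) = \left(-295253 + 199454\right) \left(24 \left(316 + 79\right) + \frac{-473 + 476}{96 \left(- 7 \left(-12 - 12\right)\right)}\right) = - 95799 \left(24 \cdot 395 + \frac{1}{96} \frac{1}{\left(-7\right) \left(-24\right)} 3\right) = - 95799 \left(9480 + \frac{1}{96} \cdot \frac{1}{168} \cdot 3\right) = - 95799 \left(9480 + \frac{1}{5376}\right) = \left(-95799\right) \frac{50964481}{5376} = - \frac{1627448771773}{1792}$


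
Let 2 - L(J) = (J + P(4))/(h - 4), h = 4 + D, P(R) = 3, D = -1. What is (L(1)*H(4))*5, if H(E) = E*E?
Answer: 480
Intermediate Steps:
h = 3 (h = 4 - 1 = 3)
H(E) = E²
L(J) = 5 + J (L(J) = 2 - (J + 3)/(3 - 4) = 2 - (3 + J)/(-1) = 2 - (3 + J)*(-1) = 2 - (-3 - J) = 2 + (3 + J) = 5 + J)
(L(1)*H(4))*5 = ((5 + 1)*4²)*5 = (6*16)*5 = 96*5 = 480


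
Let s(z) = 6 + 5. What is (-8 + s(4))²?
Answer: 9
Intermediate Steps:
s(z) = 11
(-8 + s(4))² = (-8 + 11)² = 3² = 9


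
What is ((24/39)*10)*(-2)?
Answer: -160/13 ≈ -12.308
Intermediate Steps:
((24/39)*10)*(-2) = ((24*(1/39))*10)*(-2) = ((8/13)*10)*(-2) = (80/13)*(-2) = -160/13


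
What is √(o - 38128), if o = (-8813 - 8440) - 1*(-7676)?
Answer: I*√47705 ≈ 218.41*I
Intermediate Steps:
o = -9577 (o = -17253 + 7676 = -9577)
√(o - 38128) = √(-9577 - 38128) = √(-47705) = I*√47705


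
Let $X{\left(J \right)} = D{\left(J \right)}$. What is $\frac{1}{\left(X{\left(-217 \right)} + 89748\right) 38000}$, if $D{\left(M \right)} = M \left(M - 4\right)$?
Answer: $\frac{1}{5232790000} \approx 1.911 \cdot 10^{-10}$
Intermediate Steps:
$D{\left(M \right)} = M \left(-4 + M\right)$
$X{\left(J \right)} = J \left(-4 + J\right)$
$\frac{1}{\left(X{\left(-217 \right)} + 89748\right) 38000} = \frac{1}{\left(- 217 \left(-4 - 217\right) + 89748\right) 38000} = \frac{1}{\left(-217\right) \left(-221\right) + 89748} \cdot \frac{1}{38000} = \frac{1}{47957 + 89748} \cdot \frac{1}{38000} = \frac{1}{137705} \cdot \frac{1}{38000} = \frac{1}{5232790000}$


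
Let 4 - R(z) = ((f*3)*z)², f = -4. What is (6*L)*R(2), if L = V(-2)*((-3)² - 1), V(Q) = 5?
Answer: -137280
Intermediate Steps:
R(z) = 4 - 144*z² (R(z) = 4 - ((-4*3)*z)² = 4 - (-12*z)² = 4 - 144*z²)
L = 40 (L = 5*((-3)² - 1) = 5*(9 - 1) = 5*8 = 40)
(6*L)*R(2) = (6*40)*(4 - 144*2²) = 240*(4 - 144*4) = 240*(4 - 576) = 240*(-572) = -137280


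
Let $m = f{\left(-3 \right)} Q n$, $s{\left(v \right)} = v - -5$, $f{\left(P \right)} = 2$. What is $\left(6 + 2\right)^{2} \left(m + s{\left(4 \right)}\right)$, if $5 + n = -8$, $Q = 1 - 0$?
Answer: $-1088$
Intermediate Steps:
$Q = 1$ ($Q = 1 + 0 = 1$)
$n = -13$ ($n = -5 - 8 = -13$)
$s{\left(v \right)} = 5 + v$ ($s{\left(v \right)} = v + 5 = 5 + v$)
$m = -26$ ($m = 2 \cdot 1 \left(-13\right) = 2 \left(-13\right) = -26$)
$\left(6 + 2\right)^{2} \left(m + s{\left(4 \right)}\right) = \left(6 + 2\right)^{2} \left(-26 + \left(5 + 4\right)\right) = 8^{2} \left(-26 + 9\right) = 64 \left(-17\right) = -1088$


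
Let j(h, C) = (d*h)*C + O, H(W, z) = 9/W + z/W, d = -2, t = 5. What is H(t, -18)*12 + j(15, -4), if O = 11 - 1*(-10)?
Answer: 597/5 ≈ 119.40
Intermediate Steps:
O = 21 (O = 11 + 10 = 21)
j(h, C) = 21 - 2*C*h (j(h, C) = (-2*h)*C + 21 = -2*C*h + 21 = 21 - 2*C*h)
H(t, -18)*12 + j(15, -4) = ((9 - 18)/5)*12 + (21 - 2*(-4)*15) = ((⅕)*(-9))*12 + (21 + 120) = -9/5*12 + 141 = -108/5 + 141 = 597/5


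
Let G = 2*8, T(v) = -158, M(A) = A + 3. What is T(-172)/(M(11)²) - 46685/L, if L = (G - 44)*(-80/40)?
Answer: -327111/392 ≈ -834.47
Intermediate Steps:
M(A) = 3 + A
G = 16
L = 56 (L = (16 - 44)*(-80/40) = -(-2240)/40 = -28*(-2) = 56)
T(-172)/(M(11)²) - 46685/L = -158/(3 + 11)² - 46685/56 = -158/(14²) - 46685*1/56 = -158/196 - 46685/56 = -158*1/196 - 46685/56 = -79/98 - 46685/56 = -327111/392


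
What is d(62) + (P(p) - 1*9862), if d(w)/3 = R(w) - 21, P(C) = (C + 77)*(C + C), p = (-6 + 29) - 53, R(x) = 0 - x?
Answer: -12931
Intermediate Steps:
R(x) = -x
p = -30 (p = 23 - 53 = -30)
P(C) = 2*C*(77 + C) (P(C) = (77 + C)*(2*C) = 2*C*(77 + C))
d(w) = -63 - 3*w (d(w) = 3*(-w - 21) = 3*(-21 - w) = -63 - 3*w)
d(62) + (P(p) - 1*9862) = (-63 - 3*62) + (2*(-30)*(77 - 30) - 1*9862) = (-63 - 186) + (2*(-30)*47 - 9862) = -249 + (-2820 - 9862) = -249 - 12682 = -12931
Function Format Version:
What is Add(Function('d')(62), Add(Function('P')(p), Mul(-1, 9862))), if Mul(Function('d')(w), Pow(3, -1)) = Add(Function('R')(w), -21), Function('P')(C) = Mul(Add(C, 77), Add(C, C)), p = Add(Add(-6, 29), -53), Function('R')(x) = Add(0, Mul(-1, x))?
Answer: -12931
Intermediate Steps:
Function('R')(x) = Mul(-1, x)
p = -30 (p = Add(23, -53) = -30)
Function('P')(C) = Mul(2, C, Add(77, C)) (Function('P')(C) = Mul(Add(77, C), Mul(2, C)) = Mul(2, C, Add(77, C)))
Function('d')(w) = Add(-63, Mul(-3, w)) (Function('d')(w) = Mul(3, Add(Mul(-1, w), -21)) = Mul(3, Add(-21, Mul(-1, w))) = Add(-63, Mul(-3, w)))
Add(Function('d')(62), Add(Function('P')(p), Mul(-1, 9862))) = Add(Add(-63, Mul(-3, 62)), Add(Mul(2, -30, Add(77, -30)), Mul(-1, 9862))) = Add(Add(-63, -186), Add(Mul(2, -30, 47), -9862)) = Add(-249, Add(-2820, -9862)) = Add(-249, -12682) = -12931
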